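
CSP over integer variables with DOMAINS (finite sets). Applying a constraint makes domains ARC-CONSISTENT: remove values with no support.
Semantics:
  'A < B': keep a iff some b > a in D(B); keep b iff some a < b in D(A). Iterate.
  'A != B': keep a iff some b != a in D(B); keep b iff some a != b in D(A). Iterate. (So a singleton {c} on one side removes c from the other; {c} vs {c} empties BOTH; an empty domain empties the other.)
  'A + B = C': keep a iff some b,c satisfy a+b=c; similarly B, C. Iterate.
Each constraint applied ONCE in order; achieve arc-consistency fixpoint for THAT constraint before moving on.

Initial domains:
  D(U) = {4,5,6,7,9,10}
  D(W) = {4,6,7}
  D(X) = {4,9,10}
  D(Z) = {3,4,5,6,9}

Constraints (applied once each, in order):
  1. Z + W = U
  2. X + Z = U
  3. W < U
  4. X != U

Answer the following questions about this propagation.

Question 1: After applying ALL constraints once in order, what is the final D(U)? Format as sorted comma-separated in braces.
Constraint 1 (Z + W = U) on D(Z)={3,4,5,6,9} D(W)={4,6,7} D(U)={4,5,6,7,9,10}: Z {3,4,5,6,9}->{3,4,5,6}; U {4,5,6,7,9,10}->{7,9,10}
Constraint 2 (X + Z = U) on D(X)={4,9,10} D(Z)={3,4,5,6} D(U)={7,9,10}: X {4,9,10}->{4}; Z {3,4,5,6}->{3,5,6}
Constraint 3 (W < U) on D(W)={4,6,7} D(U)={7,9,10}: no change
Constraint 4 (X != U) on D(X)={4} D(U)={7,9,10}: no change
So after all 4 constraints: D(U) = {7,9,10}

Answer: {7,9,10}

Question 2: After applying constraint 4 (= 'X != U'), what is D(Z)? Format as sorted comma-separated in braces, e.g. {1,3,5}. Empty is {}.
Answer: {3,5,6}

Derivation:
Constraint 1 (Z + W = U) on D(Z)={3,4,5,6,9} D(W)={4,6,7} D(U)={4,5,6,7,9,10}: Z {3,4,5,6,9}->{3,4,5,6}; U {4,5,6,7,9,10}->{7,9,10}
Constraint 2 (X + Z = U) on D(X)={4,9,10} D(Z)={3,4,5,6} D(U)={7,9,10}: X {4,9,10}->{4}; Z {3,4,5,6}->{3,5,6}
Constraint 3 (W < U) on D(W)={4,6,7} D(U)={7,9,10}: no change
Constraint 4 (X != U) on D(X)={4} D(U)={7,9,10}: no change
So after constraint 4: D(Z) = {3,5,6}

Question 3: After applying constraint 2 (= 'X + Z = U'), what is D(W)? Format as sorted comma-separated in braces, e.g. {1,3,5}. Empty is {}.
Answer: {4,6,7}

Derivation:
Constraint 1 (Z + W = U) on D(Z)={3,4,5,6,9} D(W)={4,6,7} D(U)={4,5,6,7,9,10}: Z {3,4,5,6,9}->{3,4,5,6}; U {4,5,6,7,9,10}->{7,9,10}
Constraint 2 (X + Z = U) on D(X)={4,9,10} D(Z)={3,4,5,6} D(U)={7,9,10}: X {4,9,10}->{4}; Z {3,4,5,6}->{3,5,6}
So after constraint 2: D(W) = {4,6,7}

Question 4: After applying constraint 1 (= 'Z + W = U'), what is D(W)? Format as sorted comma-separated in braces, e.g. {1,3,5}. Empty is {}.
Answer: {4,6,7}

Derivation:
Constraint 1 (Z + W = U) on D(Z)={3,4,5,6,9} D(W)={4,6,7} D(U)={4,5,6,7,9,10}: Z {3,4,5,6,9}->{3,4,5,6}; U {4,5,6,7,9,10}->{7,9,10}
So after constraint 1: D(W) = {4,6,7}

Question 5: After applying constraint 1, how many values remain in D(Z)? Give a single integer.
Answer: 4

Derivation:
Constraint 1 (Z + W = U) on D(Z)={3,4,5,6,9} D(W)={4,6,7} D(U)={4,5,6,7,9,10}: Z {3,4,5,6,9}->{3,4,5,6}; U {4,5,6,7,9,10}->{7,9,10}
So after constraint 1: D(Z)={3,4,5,6}, size = 4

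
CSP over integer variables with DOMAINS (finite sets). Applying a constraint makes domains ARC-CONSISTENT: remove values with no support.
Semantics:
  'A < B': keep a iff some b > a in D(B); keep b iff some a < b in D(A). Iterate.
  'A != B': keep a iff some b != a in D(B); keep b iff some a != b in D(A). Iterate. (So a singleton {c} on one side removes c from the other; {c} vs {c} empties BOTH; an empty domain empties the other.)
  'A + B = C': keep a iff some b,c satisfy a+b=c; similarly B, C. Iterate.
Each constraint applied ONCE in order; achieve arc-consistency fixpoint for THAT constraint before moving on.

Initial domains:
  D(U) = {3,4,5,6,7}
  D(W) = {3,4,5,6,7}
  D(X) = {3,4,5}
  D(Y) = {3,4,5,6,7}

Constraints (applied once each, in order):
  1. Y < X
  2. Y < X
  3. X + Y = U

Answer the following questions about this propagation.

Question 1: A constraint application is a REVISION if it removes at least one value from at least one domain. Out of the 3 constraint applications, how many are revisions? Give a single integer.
Constraint 1 (Y < X) on D(Y)={3,4,5,6,7} D(X)={3,4,5}: Y {3,4,5,6,7}->{3,4}; X {3,4,5}->{4,5} => REVISION
Constraint 2 (Y < X) on D(Y)={3,4} D(X)={4,5}: no change => not a revision
Constraint 3 (X + Y = U) on D(X)={4,5} D(Y)={3,4} D(U)={3,4,5,6,7}: X {4,5}->{4}; Y {3,4}->{3}; U {3,4,5,6,7}->{7} => REVISION
Total revisions = 2

Answer: 2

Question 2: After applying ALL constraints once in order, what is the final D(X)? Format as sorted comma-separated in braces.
Constraint 1 (Y < X) on D(Y)={3,4,5,6,7} D(X)={3,4,5}: Y {3,4,5,6,7}->{3,4}; X {3,4,5}->{4,5}
Constraint 2 (Y < X) on D(Y)={3,4} D(X)={4,5}: no change
Constraint 3 (X + Y = U) on D(X)={4,5} D(Y)={3,4} D(U)={3,4,5,6,7}: X {4,5}->{4}; Y {3,4}->{3}; U {3,4,5,6,7}->{7}
So after all 3 constraints: D(X) = {4}

Answer: {4}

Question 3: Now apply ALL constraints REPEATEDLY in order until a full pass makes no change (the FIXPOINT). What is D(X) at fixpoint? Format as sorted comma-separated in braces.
Answer: {4}

Derivation:
pass 0 (initial): D(X)={3,4,5}
pass 1: U {3,4,5,6,7}->{7}; X {3,4,5}->{4}; Y {3,4,5,6,7}->{3}
pass 2: no change
Fixpoint after 2 passes: D(X) = {4}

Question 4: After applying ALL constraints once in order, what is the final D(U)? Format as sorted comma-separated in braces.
Answer: {7}

Derivation:
Constraint 1 (Y < X) on D(Y)={3,4,5,6,7} D(X)={3,4,5}: Y {3,4,5,6,7}->{3,4}; X {3,4,5}->{4,5}
Constraint 2 (Y < X) on D(Y)={3,4} D(X)={4,5}: no change
Constraint 3 (X + Y = U) on D(X)={4,5} D(Y)={3,4} D(U)={3,4,5,6,7}: X {4,5}->{4}; Y {3,4}->{3}; U {3,4,5,6,7}->{7}
So after all 3 constraints: D(U) = {7}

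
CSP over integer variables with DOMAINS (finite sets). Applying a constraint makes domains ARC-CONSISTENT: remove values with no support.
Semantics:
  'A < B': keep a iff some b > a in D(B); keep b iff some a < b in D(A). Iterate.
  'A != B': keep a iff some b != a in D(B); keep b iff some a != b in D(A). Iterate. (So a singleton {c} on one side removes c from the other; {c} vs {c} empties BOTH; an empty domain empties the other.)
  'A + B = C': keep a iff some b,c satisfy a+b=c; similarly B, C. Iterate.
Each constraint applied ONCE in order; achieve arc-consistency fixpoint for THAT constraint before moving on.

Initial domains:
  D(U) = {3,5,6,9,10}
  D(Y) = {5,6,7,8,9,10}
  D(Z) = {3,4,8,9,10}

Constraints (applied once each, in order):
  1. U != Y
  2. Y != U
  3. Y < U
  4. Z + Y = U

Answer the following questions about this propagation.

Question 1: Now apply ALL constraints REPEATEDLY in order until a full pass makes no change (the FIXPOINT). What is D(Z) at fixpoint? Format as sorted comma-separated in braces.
pass 0 (initial): D(Z)={3,4,8,9,10}
pass 1: U {3,5,6,9,10}->{9,10}; Y {5,6,7,8,9,10}->{5,6,7}; Z {3,4,8,9,10}->{3,4}
pass 2: no change
Fixpoint after 2 passes: D(Z) = {3,4}

Answer: {3,4}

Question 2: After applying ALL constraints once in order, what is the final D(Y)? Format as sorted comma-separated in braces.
Answer: {5,6,7}

Derivation:
Constraint 1 (U != Y) on D(U)={3,5,6,9,10} D(Y)={5,6,7,8,9,10}: no change
Constraint 2 (Y != U) on D(Y)={5,6,7,8,9,10} D(U)={3,5,6,9,10}: no change
Constraint 3 (Y < U) on D(Y)={5,6,7,8,9,10} D(U)={3,5,6,9,10}: Y {5,6,7,8,9,10}->{5,6,7,8,9}; U {3,5,6,9,10}->{6,9,10}
Constraint 4 (Z + Y = U) on D(Z)={3,4,8,9,10} D(Y)={5,6,7,8,9} D(U)={6,9,10}: Z {3,4,8,9,10}->{3,4}; Y {5,6,7,8,9}->{5,6,7}; U {6,9,10}->{9,10}
So after all 4 constraints: D(Y) = {5,6,7}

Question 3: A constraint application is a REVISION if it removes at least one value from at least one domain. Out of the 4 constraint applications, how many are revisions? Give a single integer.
Answer: 2

Derivation:
Constraint 1 (U != Y) on D(U)={3,5,6,9,10} D(Y)={5,6,7,8,9,10}: no change => not a revision
Constraint 2 (Y != U) on D(Y)={5,6,7,8,9,10} D(U)={3,5,6,9,10}: no change => not a revision
Constraint 3 (Y < U) on D(Y)={5,6,7,8,9,10} D(U)={3,5,6,9,10}: Y {5,6,7,8,9,10}->{5,6,7,8,9}; U {3,5,6,9,10}->{6,9,10} => REVISION
Constraint 4 (Z + Y = U) on D(Z)={3,4,8,9,10} D(Y)={5,6,7,8,9} D(U)={6,9,10}: Z {3,4,8,9,10}->{3,4}; Y {5,6,7,8,9}->{5,6,7}; U {6,9,10}->{9,10} => REVISION
Total revisions = 2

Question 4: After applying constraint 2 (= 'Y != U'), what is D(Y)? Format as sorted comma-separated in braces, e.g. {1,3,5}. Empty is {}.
Answer: {5,6,7,8,9,10}

Derivation:
Constraint 1 (U != Y) on D(U)={3,5,6,9,10} D(Y)={5,6,7,8,9,10}: no change
Constraint 2 (Y != U) on D(Y)={5,6,7,8,9,10} D(U)={3,5,6,9,10}: no change
So after constraint 2: D(Y) = {5,6,7,8,9,10}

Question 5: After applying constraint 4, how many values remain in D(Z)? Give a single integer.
Constraint 1 (U != Y) on D(U)={3,5,6,9,10} D(Y)={5,6,7,8,9,10}: no change
Constraint 2 (Y != U) on D(Y)={5,6,7,8,9,10} D(U)={3,5,6,9,10}: no change
Constraint 3 (Y < U) on D(Y)={5,6,7,8,9,10} D(U)={3,5,6,9,10}: Y {5,6,7,8,9,10}->{5,6,7,8,9}; U {3,5,6,9,10}->{6,9,10}
Constraint 4 (Z + Y = U) on D(Z)={3,4,8,9,10} D(Y)={5,6,7,8,9} D(U)={6,9,10}: Z {3,4,8,9,10}->{3,4}; Y {5,6,7,8,9}->{5,6,7}; U {6,9,10}->{9,10}
So after constraint 4: D(Z)={3,4}, size = 2

Answer: 2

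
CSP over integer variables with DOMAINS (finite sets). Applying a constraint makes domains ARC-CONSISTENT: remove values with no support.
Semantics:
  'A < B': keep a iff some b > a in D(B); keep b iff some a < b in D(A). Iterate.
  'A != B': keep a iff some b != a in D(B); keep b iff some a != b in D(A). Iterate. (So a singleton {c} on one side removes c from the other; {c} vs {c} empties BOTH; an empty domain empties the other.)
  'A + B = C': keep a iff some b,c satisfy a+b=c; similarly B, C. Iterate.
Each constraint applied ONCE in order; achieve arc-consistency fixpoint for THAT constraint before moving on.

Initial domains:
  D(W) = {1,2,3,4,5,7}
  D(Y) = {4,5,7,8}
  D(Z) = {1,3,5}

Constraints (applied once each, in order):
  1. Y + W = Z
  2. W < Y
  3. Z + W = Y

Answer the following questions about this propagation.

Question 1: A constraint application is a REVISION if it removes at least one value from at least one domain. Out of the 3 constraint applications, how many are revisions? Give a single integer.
Answer: 2

Derivation:
Constraint 1 (Y + W = Z) on D(Y)={4,5,7,8} D(W)={1,2,3,4,5,7} D(Z)={1,3,5}: Y {4,5,7,8}->{4}; W {1,2,3,4,5,7}->{1}; Z {1,3,5}->{5} => REVISION
Constraint 2 (W < Y) on D(W)={1} D(Y)={4}: no change => not a revision
Constraint 3 (Z + W = Y) on D(Z)={5} D(W)={1} D(Y)={4}: Z {5}->{}; W {1}->{}; Y {4}->{} => REVISION
Total revisions = 2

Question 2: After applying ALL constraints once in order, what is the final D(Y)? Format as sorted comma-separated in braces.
Answer: {}

Derivation:
Constraint 1 (Y + W = Z) on D(Y)={4,5,7,8} D(W)={1,2,3,4,5,7} D(Z)={1,3,5}: Y {4,5,7,8}->{4}; W {1,2,3,4,5,7}->{1}; Z {1,3,5}->{5}
Constraint 2 (W < Y) on D(W)={1} D(Y)={4}: no change
Constraint 3 (Z + W = Y) on D(Z)={5} D(W)={1} D(Y)={4}: Z {5}->{}; W {1}->{}; Y {4}->{}
So after all 3 constraints: D(Y) = {}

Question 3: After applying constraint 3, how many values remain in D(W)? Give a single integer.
Constraint 1 (Y + W = Z) on D(Y)={4,5,7,8} D(W)={1,2,3,4,5,7} D(Z)={1,3,5}: Y {4,5,7,8}->{4}; W {1,2,3,4,5,7}->{1}; Z {1,3,5}->{5}
Constraint 2 (W < Y) on D(W)={1} D(Y)={4}: no change
Constraint 3 (Z + W = Y) on D(Z)={5} D(W)={1} D(Y)={4}: Z {5}->{}; W {1}->{}; Y {4}->{}
So after constraint 3: D(W)={}, size = 0

Answer: 0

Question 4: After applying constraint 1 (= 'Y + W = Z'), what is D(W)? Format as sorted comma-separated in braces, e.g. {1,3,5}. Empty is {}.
Constraint 1 (Y + W = Z) on D(Y)={4,5,7,8} D(W)={1,2,3,4,5,7} D(Z)={1,3,5}: Y {4,5,7,8}->{4}; W {1,2,3,4,5,7}->{1}; Z {1,3,5}->{5}
So after constraint 1: D(W) = {1}

Answer: {1}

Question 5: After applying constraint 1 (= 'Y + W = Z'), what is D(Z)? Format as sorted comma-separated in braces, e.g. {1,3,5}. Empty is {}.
Constraint 1 (Y + W = Z) on D(Y)={4,5,7,8} D(W)={1,2,3,4,5,7} D(Z)={1,3,5}: Y {4,5,7,8}->{4}; W {1,2,3,4,5,7}->{1}; Z {1,3,5}->{5}
So after constraint 1: D(Z) = {5}

Answer: {5}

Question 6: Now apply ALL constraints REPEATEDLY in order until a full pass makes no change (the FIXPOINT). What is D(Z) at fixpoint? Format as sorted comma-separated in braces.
Answer: {}

Derivation:
pass 0 (initial): D(Z)={1,3,5}
pass 1: W {1,2,3,4,5,7}->{}; Y {4,5,7,8}->{}; Z {1,3,5}->{}
pass 2: no change
Fixpoint after 2 passes: D(Z) = {}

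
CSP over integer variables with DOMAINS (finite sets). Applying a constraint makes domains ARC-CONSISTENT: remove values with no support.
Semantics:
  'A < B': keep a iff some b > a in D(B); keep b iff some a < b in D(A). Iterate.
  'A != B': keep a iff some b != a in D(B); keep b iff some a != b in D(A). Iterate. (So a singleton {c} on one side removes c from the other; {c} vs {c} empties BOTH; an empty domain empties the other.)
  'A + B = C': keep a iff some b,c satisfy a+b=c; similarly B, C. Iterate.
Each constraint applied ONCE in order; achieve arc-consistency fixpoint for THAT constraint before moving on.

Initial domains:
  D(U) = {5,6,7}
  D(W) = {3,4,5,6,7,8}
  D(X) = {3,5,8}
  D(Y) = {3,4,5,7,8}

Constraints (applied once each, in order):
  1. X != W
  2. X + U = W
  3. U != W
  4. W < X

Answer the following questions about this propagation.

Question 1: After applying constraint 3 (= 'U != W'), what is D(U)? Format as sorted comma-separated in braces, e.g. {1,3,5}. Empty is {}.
Answer: {5}

Derivation:
Constraint 1 (X != W) on D(X)={3,5,8} D(W)={3,4,5,6,7,8}: no change
Constraint 2 (X + U = W) on D(X)={3,5,8} D(U)={5,6,7} D(W)={3,4,5,6,7,8}: X {3,5,8}->{3}; U {5,6,7}->{5}; W {3,4,5,6,7,8}->{8}
Constraint 3 (U != W) on D(U)={5} D(W)={8}: no change
So after constraint 3: D(U) = {5}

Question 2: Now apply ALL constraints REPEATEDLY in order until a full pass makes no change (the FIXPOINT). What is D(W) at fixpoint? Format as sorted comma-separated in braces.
Answer: {}

Derivation:
pass 0 (initial): D(W)={3,4,5,6,7,8}
pass 1: U {5,6,7}->{5}; W {3,4,5,6,7,8}->{}; X {3,5,8}->{}
pass 2: U {5}->{}
pass 3: no change
Fixpoint after 3 passes: D(W) = {}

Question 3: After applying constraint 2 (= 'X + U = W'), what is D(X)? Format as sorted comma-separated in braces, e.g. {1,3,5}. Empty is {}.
Answer: {3}

Derivation:
Constraint 1 (X != W) on D(X)={3,5,8} D(W)={3,4,5,6,7,8}: no change
Constraint 2 (X + U = W) on D(X)={3,5,8} D(U)={5,6,7} D(W)={3,4,5,6,7,8}: X {3,5,8}->{3}; U {5,6,7}->{5}; W {3,4,5,6,7,8}->{8}
So after constraint 2: D(X) = {3}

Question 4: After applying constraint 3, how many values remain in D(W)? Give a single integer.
Constraint 1 (X != W) on D(X)={3,5,8} D(W)={3,4,5,6,7,8}: no change
Constraint 2 (X + U = W) on D(X)={3,5,8} D(U)={5,6,7} D(W)={3,4,5,6,7,8}: X {3,5,8}->{3}; U {5,6,7}->{5}; W {3,4,5,6,7,8}->{8}
Constraint 3 (U != W) on D(U)={5} D(W)={8}: no change
So after constraint 3: D(W)={8}, size = 1

Answer: 1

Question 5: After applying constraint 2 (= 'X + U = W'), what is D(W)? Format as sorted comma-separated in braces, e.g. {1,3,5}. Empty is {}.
Answer: {8}

Derivation:
Constraint 1 (X != W) on D(X)={3,5,8} D(W)={3,4,5,6,7,8}: no change
Constraint 2 (X + U = W) on D(X)={3,5,8} D(U)={5,6,7} D(W)={3,4,5,6,7,8}: X {3,5,8}->{3}; U {5,6,7}->{5}; W {3,4,5,6,7,8}->{8}
So after constraint 2: D(W) = {8}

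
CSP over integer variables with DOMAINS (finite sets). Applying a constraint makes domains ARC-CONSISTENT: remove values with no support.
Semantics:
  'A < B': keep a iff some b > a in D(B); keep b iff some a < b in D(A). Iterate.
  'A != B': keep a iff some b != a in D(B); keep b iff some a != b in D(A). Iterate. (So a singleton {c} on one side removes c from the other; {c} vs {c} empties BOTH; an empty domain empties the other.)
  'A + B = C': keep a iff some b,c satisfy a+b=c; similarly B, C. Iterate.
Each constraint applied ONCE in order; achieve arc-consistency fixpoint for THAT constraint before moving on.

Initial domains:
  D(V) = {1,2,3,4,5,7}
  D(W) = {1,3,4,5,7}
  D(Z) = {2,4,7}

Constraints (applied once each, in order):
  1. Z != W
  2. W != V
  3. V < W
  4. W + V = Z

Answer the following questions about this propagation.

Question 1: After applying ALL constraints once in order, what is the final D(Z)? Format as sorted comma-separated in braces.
Answer: {4,7}

Derivation:
Constraint 1 (Z != W) on D(Z)={2,4,7} D(W)={1,3,4,5,7}: no change
Constraint 2 (W != V) on D(W)={1,3,4,5,7} D(V)={1,2,3,4,5,7}: no change
Constraint 3 (V < W) on D(V)={1,2,3,4,5,7} D(W)={1,3,4,5,7}: V {1,2,3,4,5,7}->{1,2,3,4,5}; W {1,3,4,5,7}->{3,4,5,7}
Constraint 4 (W + V = Z) on D(W)={3,4,5,7} D(V)={1,2,3,4,5} D(Z)={2,4,7}: W {3,4,5,7}->{3,4,5}; V {1,2,3,4,5}->{1,2,3,4}; Z {2,4,7}->{4,7}
So after all 4 constraints: D(Z) = {4,7}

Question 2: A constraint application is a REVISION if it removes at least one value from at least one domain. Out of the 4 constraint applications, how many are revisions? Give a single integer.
Answer: 2

Derivation:
Constraint 1 (Z != W) on D(Z)={2,4,7} D(W)={1,3,4,5,7}: no change => not a revision
Constraint 2 (W != V) on D(W)={1,3,4,5,7} D(V)={1,2,3,4,5,7}: no change => not a revision
Constraint 3 (V < W) on D(V)={1,2,3,4,5,7} D(W)={1,3,4,5,7}: V {1,2,3,4,5,7}->{1,2,3,4,5}; W {1,3,4,5,7}->{3,4,5,7} => REVISION
Constraint 4 (W + V = Z) on D(W)={3,4,5,7} D(V)={1,2,3,4,5} D(Z)={2,4,7}: W {3,4,5,7}->{3,4,5}; V {1,2,3,4,5}->{1,2,3,4}; Z {2,4,7}->{4,7} => REVISION
Total revisions = 2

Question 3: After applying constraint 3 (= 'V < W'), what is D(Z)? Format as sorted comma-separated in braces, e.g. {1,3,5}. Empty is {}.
Answer: {2,4,7}

Derivation:
Constraint 1 (Z != W) on D(Z)={2,4,7} D(W)={1,3,4,5,7}: no change
Constraint 2 (W != V) on D(W)={1,3,4,5,7} D(V)={1,2,3,4,5,7}: no change
Constraint 3 (V < W) on D(V)={1,2,3,4,5,7} D(W)={1,3,4,5,7}: V {1,2,3,4,5,7}->{1,2,3,4,5}; W {1,3,4,5,7}->{3,4,5,7}
So after constraint 3: D(Z) = {2,4,7}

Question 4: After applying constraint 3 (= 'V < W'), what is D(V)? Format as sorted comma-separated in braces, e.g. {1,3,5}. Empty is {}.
Answer: {1,2,3,4,5}

Derivation:
Constraint 1 (Z != W) on D(Z)={2,4,7} D(W)={1,3,4,5,7}: no change
Constraint 2 (W != V) on D(W)={1,3,4,5,7} D(V)={1,2,3,4,5,7}: no change
Constraint 3 (V < W) on D(V)={1,2,3,4,5,7} D(W)={1,3,4,5,7}: V {1,2,3,4,5,7}->{1,2,3,4,5}; W {1,3,4,5,7}->{3,4,5,7}
So after constraint 3: D(V) = {1,2,3,4,5}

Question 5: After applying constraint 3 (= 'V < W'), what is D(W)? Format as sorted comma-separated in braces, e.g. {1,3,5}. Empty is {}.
Answer: {3,4,5,7}

Derivation:
Constraint 1 (Z != W) on D(Z)={2,4,7} D(W)={1,3,4,5,7}: no change
Constraint 2 (W != V) on D(W)={1,3,4,5,7} D(V)={1,2,3,4,5,7}: no change
Constraint 3 (V < W) on D(V)={1,2,3,4,5,7} D(W)={1,3,4,5,7}: V {1,2,3,4,5,7}->{1,2,3,4,5}; W {1,3,4,5,7}->{3,4,5,7}
So after constraint 3: D(W) = {3,4,5,7}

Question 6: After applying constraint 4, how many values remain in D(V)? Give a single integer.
Constraint 1 (Z != W) on D(Z)={2,4,7} D(W)={1,3,4,5,7}: no change
Constraint 2 (W != V) on D(W)={1,3,4,5,7} D(V)={1,2,3,4,5,7}: no change
Constraint 3 (V < W) on D(V)={1,2,3,4,5,7} D(W)={1,3,4,5,7}: V {1,2,3,4,5,7}->{1,2,3,4,5}; W {1,3,4,5,7}->{3,4,5,7}
Constraint 4 (W + V = Z) on D(W)={3,4,5,7} D(V)={1,2,3,4,5} D(Z)={2,4,7}: W {3,4,5,7}->{3,4,5}; V {1,2,3,4,5}->{1,2,3,4}; Z {2,4,7}->{4,7}
So after constraint 4: D(V)={1,2,3,4}, size = 4

Answer: 4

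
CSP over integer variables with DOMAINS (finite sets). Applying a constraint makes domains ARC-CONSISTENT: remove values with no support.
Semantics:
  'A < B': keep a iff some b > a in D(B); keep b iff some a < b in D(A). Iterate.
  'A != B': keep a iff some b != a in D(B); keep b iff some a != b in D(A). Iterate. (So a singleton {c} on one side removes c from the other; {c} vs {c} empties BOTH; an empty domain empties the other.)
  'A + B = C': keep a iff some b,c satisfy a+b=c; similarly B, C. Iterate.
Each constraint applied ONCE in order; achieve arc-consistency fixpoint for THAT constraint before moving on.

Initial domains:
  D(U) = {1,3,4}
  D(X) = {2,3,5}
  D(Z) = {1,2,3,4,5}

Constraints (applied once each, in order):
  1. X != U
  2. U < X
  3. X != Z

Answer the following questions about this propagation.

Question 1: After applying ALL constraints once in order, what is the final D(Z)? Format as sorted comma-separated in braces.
Answer: {1,2,3,4,5}

Derivation:
Constraint 1 (X != U) on D(X)={2,3,5} D(U)={1,3,4}: no change
Constraint 2 (U < X) on D(U)={1,3,4} D(X)={2,3,5}: no change
Constraint 3 (X != Z) on D(X)={2,3,5} D(Z)={1,2,3,4,5}: no change
So after all 3 constraints: D(Z) = {1,2,3,4,5}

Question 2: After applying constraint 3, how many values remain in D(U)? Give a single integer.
Constraint 1 (X != U) on D(X)={2,3,5} D(U)={1,3,4}: no change
Constraint 2 (U < X) on D(U)={1,3,4} D(X)={2,3,5}: no change
Constraint 3 (X != Z) on D(X)={2,3,5} D(Z)={1,2,3,4,5}: no change
So after constraint 3: D(U)={1,3,4}, size = 3

Answer: 3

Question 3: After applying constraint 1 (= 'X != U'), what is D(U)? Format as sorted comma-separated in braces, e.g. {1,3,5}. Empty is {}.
Constraint 1 (X != U) on D(X)={2,3,5} D(U)={1,3,4}: no change
So after constraint 1: D(U) = {1,3,4}

Answer: {1,3,4}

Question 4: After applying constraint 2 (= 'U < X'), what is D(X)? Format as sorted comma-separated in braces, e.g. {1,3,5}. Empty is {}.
Constraint 1 (X != U) on D(X)={2,3,5} D(U)={1,3,4}: no change
Constraint 2 (U < X) on D(U)={1,3,4} D(X)={2,3,5}: no change
So after constraint 2: D(X) = {2,3,5}

Answer: {2,3,5}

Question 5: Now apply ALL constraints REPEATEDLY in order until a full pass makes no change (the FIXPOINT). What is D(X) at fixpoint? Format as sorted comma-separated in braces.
Answer: {2,3,5}

Derivation:
pass 0 (initial): D(X)={2,3,5}
pass 1: no change
Fixpoint after 1 passes: D(X) = {2,3,5}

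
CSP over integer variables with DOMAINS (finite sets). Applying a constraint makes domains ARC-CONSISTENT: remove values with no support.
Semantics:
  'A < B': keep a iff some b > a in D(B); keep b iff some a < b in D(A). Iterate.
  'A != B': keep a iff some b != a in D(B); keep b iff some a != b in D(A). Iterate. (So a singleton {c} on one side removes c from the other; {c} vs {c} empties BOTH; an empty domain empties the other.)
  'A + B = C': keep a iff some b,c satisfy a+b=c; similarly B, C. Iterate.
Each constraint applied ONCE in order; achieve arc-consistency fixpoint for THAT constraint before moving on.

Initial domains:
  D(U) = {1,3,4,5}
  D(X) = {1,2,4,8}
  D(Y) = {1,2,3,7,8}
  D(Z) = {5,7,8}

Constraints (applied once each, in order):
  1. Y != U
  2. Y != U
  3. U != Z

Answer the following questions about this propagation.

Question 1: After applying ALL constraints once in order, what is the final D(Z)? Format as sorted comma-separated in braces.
Answer: {5,7,8}

Derivation:
Constraint 1 (Y != U) on D(Y)={1,2,3,7,8} D(U)={1,3,4,5}: no change
Constraint 2 (Y != U) on D(Y)={1,2,3,7,8} D(U)={1,3,4,5}: no change
Constraint 3 (U != Z) on D(U)={1,3,4,5} D(Z)={5,7,8}: no change
So after all 3 constraints: D(Z) = {5,7,8}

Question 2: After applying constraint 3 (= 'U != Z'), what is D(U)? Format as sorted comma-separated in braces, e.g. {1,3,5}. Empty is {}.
Answer: {1,3,4,5}

Derivation:
Constraint 1 (Y != U) on D(Y)={1,2,3,7,8} D(U)={1,3,4,5}: no change
Constraint 2 (Y != U) on D(Y)={1,2,3,7,8} D(U)={1,3,4,5}: no change
Constraint 3 (U != Z) on D(U)={1,3,4,5} D(Z)={5,7,8}: no change
So after constraint 3: D(U) = {1,3,4,5}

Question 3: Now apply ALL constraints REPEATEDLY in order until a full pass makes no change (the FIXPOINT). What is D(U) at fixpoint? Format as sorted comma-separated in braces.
pass 0 (initial): D(U)={1,3,4,5}
pass 1: no change
Fixpoint after 1 passes: D(U) = {1,3,4,5}

Answer: {1,3,4,5}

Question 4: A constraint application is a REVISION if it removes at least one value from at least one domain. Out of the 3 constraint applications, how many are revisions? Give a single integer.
Answer: 0

Derivation:
Constraint 1 (Y != U) on D(Y)={1,2,3,7,8} D(U)={1,3,4,5}: no change => not a revision
Constraint 2 (Y != U) on D(Y)={1,2,3,7,8} D(U)={1,3,4,5}: no change => not a revision
Constraint 3 (U != Z) on D(U)={1,3,4,5} D(Z)={5,7,8}: no change => not a revision
Total revisions = 0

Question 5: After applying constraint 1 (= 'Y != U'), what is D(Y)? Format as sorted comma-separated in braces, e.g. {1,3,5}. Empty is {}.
Constraint 1 (Y != U) on D(Y)={1,2,3,7,8} D(U)={1,3,4,5}: no change
So after constraint 1: D(Y) = {1,2,3,7,8}

Answer: {1,2,3,7,8}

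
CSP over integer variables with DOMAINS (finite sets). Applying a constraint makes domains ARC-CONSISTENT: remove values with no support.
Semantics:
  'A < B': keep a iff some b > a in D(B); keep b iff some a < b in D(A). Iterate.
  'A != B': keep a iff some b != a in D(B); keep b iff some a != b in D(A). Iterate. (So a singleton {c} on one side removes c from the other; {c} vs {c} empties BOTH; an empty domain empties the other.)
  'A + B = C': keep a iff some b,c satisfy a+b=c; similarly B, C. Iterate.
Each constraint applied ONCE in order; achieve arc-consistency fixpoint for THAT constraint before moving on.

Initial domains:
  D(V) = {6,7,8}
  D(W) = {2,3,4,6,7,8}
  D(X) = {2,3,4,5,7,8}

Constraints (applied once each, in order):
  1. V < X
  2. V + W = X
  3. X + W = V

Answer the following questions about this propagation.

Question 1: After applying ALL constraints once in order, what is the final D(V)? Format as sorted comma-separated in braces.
Constraint 1 (V < X) on D(V)={6,7,8} D(X)={2,3,4,5,7,8}: V {6,7,8}->{6,7}; X {2,3,4,5,7,8}->{7,8}
Constraint 2 (V + W = X) on D(V)={6,7} D(W)={2,3,4,6,7,8} D(X)={7,8}: V {6,7}->{6}; W {2,3,4,6,7,8}->{2}; X {7,8}->{8}
Constraint 3 (X + W = V) on D(X)={8} D(W)={2} D(V)={6}: X {8}->{}; W {2}->{}; V {6}->{}
So after all 3 constraints: D(V) = {}

Answer: {}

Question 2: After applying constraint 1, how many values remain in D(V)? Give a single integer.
Constraint 1 (V < X) on D(V)={6,7,8} D(X)={2,3,4,5,7,8}: V {6,7,8}->{6,7}; X {2,3,4,5,7,8}->{7,8}
So after constraint 1: D(V)={6,7}, size = 2

Answer: 2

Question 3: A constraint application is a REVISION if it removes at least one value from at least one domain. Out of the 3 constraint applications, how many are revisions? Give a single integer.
Answer: 3

Derivation:
Constraint 1 (V < X) on D(V)={6,7,8} D(X)={2,3,4,5,7,8}: V {6,7,8}->{6,7}; X {2,3,4,5,7,8}->{7,8} => REVISION
Constraint 2 (V + W = X) on D(V)={6,7} D(W)={2,3,4,6,7,8} D(X)={7,8}: V {6,7}->{6}; W {2,3,4,6,7,8}->{2}; X {7,8}->{8} => REVISION
Constraint 3 (X + W = V) on D(X)={8} D(W)={2} D(V)={6}: X {8}->{}; W {2}->{}; V {6}->{} => REVISION
Total revisions = 3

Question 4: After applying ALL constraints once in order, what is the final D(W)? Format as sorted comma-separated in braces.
Answer: {}

Derivation:
Constraint 1 (V < X) on D(V)={6,7,8} D(X)={2,3,4,5,7,8}: V {6,7,8}->{6,7}; X {2,3,4,5,7,8}->{7,8}
Constraint 2 (V + W = X) on D(V)={6,7} D(W)={2,3,4,6,7,8} D(X)={7,8}: V {6,7}->{6}; W {2,3,4,6,7,8}->{2}; X {7,8}->{8}
Constraint 3 (X + W = V) on D(X)={8} D(W)={2} D(V)={6}: X {8}->{}; W {2}->{}; V {6}->{}
So after all 3 constraints: D(W) = {}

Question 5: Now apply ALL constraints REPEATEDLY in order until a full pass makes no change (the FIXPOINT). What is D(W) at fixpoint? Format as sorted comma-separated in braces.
pass 0 (initial): D(W)={2,3,4,6,7,8}
pass 1: V {6,7,8}->{}; W {2,3,4,6,7,8}->{}; X {2,3,4,5,7,8}->{}
pass 2: no change
Fixpoint after 2 passes: D(W) = {}

Answer: {}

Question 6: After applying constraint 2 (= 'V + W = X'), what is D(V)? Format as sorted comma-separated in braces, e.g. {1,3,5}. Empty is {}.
Answer: {6}

Derivation:
Constraint 1 (V < X) on D(V)={6,7,8} D(X)={2,3,4,5,7,8}: V {6,7,8}->{6,7}; X {2,3,4,5,7,8}->{7,8}
Constraint 2 (V + W = X) on D(V)={6,7} D(W)={2,3,4,6,7,8} D(X)={7,8}: V {6,7}->{6}; W {2,3,4,6,7,8}->{2}; X {7,8}->{8}
So after constraint 2: D(V) = {6}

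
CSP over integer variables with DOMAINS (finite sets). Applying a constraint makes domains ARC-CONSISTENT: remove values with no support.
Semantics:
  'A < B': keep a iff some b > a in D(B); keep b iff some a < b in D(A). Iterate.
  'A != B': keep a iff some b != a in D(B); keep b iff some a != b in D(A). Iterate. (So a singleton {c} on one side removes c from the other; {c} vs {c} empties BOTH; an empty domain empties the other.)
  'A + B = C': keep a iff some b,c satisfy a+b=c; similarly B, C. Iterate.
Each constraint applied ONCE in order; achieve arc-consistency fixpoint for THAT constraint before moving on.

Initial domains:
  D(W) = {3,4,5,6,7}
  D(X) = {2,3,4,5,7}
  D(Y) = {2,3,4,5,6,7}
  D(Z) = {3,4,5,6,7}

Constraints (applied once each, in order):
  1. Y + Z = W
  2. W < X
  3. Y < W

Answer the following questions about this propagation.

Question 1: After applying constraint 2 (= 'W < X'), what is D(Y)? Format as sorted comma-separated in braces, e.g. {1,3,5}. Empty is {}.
Constraint 1 (Y + Z = W) on D(Y)={2,3,4,5,6,7} D(Z)={3,4,5,6,7} D(W)={3,4,5,6,7}: Y {2,3,4,5,6,7}->{2,3,4}; Z {3,4,5,6,7}->{3,4,5}; W {3,4,5,6,7}->{5,6,7}
Constraint 2 (W < X) on D(W)={5,6,7} D(X)={2,3,4,5,7}: W {5,6,7}->{5,6}; X {2,3,4,5,7}->{7}
So after constraint 2: D(Y) = {2,3,4}

Answer: {2,3,4}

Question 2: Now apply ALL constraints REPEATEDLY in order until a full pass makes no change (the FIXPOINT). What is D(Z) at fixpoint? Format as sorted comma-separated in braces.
Answer: {3,4}

Derivation:
pass 0 (initial): D(Z)={3,4,5,6,7}
pass 1: W {3,4,5,6,7}->{5,6}; X {2,3,4,5,7}->{7}; Y {2,3,4,5,6,7}->{2,3,4}; Z {3,4,5,6,7}->{3,4,5}
pass 2: Y {2,3,4}->{2,3}; Z {3,4,5}->{3,4}
pass 3: no change
Fixpoint after 3 passes: D(Z) = {3,4}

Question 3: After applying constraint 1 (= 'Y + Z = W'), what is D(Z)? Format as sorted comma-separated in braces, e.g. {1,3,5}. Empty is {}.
Answer: {3,4,5}

Derivation:
Constraint 1 (Y + Z = W) on D(Y)={2,3,4,5,6,7} D(Z)={3,4,5,6,7} D(W)={3,4,5,6,7}: Y {2,3,4,5,6,7}->{2,3,4}; Z {3,4,5,6,7}->{3,4,5}; W {3,4,5,6,7}->{5,6,7}
So after constraint 1: D(Z) = {3,4,5}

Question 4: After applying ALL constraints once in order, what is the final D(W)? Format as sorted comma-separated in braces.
Constraint 1 (Y + Z = W) on D(Y)={2,3,4,5,6,7} D(Z)={3,4,5,6,7} D(W)={3,4,5,6,7}: Y {2,3,4,5,6,7}->{2,3,4}; Z {3,4,5,6,7}->{3,4,5}; W {3,4,5,6,7}->{5,6,7}
Constraint 2 (W < X) on D(W)={5,6,7} D(X)={2,3,4,5,7}: W {5,6,7}->{5,6}; X {2,3,4,5,7}->{7}
Constraint 3 (Y < W) on D(Y)={2,3,4} D(W)={5,6}: no change
So after all 3 constraints: D(W) = {5,6}

Answer: {5,6}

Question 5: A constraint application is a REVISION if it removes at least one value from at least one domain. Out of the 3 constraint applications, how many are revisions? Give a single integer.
Constraint 1 (Y + Z = W) on D(Y)={2,3,4,5,6,7} D(Z)={3,4,5,6,7} D(W)={3,4,5,6,7}: Y {2,3,4,5,6,7}->{2,3,4}; Z {3,4,5,6,7}->{3,4,5}; W {3,4,5,6,7}->{5,6,7} => REVISION
Constraint 2 (W < X) on D(W)={5,6,7} D(X)={2,3,4,5,7}: W {5,6,7}->{5,6}; X {2,3,4,5,7}->{7} => REVISION
Constraint 3 (Y < W) on D(Y)={2,3,4} D(W)={5,6}: no change => not a revision
Total revisions = 2

Answer: 2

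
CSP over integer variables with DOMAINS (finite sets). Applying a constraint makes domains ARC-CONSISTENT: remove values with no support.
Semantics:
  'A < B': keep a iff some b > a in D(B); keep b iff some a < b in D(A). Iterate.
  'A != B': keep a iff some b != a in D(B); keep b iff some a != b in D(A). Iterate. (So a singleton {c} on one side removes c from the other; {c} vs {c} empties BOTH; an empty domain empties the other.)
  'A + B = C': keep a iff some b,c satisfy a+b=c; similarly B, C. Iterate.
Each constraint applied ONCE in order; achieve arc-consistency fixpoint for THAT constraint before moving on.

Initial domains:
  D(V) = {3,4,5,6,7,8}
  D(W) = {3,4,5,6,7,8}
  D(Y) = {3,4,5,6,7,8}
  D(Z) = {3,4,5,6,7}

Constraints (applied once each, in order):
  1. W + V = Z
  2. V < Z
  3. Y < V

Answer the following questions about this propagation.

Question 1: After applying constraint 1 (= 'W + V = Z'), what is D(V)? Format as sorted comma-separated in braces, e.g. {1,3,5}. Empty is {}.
Constraint 1 (W + V = Z) on D(W)={3,4,5,6,7,8} D(V)={3,4,5,6,7,8} D(Z)={3,4,5,6,7}: W {3,4,5,6,7,8}->{3,4}; V {3,4,5,6,7,8}->{3,4}; Z {3,4,5,6,7}->{6,7}
So after constraint 1: D(V) = {3,4}

Answer: {3,4}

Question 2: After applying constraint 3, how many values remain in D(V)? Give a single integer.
Constraint 1 (W + V = Z) on D(W)={3,4,5,6,7,8} D(V)={3,4,5,6,7,8} D(Z)={3,4,5,6,7}: W {3,4,5,6,7,8}->{3,4}; V {3,4,5,6,7,8}->{3,4}; Z {3,4,5,6,7}->{6,7}
Constraint 2 (V < Z) on D(V)={3,4} D(Z)={6,7}: no change
Constraint 3 (Y < V) on D(Y)={3,4,5,6,7,8} D(V)={3,4}: Y {3,4,5,6,7,8}->{3}; V {3,4}->{4}
So after constraint 3: D(V)={4}, size = 1

Answer: 1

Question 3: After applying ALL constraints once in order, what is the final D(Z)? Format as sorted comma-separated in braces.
Answer: {6,7}

Derivation:
Constraint 1 (W + V = Z) on D(W)={3,4,5,6,7,8} D(V)={3,4,5,6,7,8} D(Z)={3,4,5,6,7}: W {3,4,5,6,7,8}->{3,4}; V {3,4,5,6,7,8}->{3,4}; Z {3,4,5,6,7}->{6,7}
Constraint 2 (V < Z) on D(V)={3,4} D(Z)={6,7}: no change
Constraint 3 (Y < V) on D(Y)={3,4,5,6,7,8} D(V)={3,4}: Y {3,4,5,6,7,8}->{3}; V {3,4}->{4}
So after all 3 constraints: D(Z) = {6,7}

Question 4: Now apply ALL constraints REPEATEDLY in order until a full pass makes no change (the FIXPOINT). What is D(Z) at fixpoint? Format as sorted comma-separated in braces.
Answer: {7}

Derivation:
pass 0 (initial): D(Z)={3,4,5,6,7}
pass 1: V {3,4,5,6,7,8}->{4}; W {3,4,5,6,7,8}->{3,4}; Y {3,4,5,6,7,8}->{3}; Z {3,4,5,6,7}->{6,7}
pass 2: W {3,4}->{3}; Z {6,7}->{7}
pass 3: no change
Fixpoint after 3 passes: D(Z) = {7}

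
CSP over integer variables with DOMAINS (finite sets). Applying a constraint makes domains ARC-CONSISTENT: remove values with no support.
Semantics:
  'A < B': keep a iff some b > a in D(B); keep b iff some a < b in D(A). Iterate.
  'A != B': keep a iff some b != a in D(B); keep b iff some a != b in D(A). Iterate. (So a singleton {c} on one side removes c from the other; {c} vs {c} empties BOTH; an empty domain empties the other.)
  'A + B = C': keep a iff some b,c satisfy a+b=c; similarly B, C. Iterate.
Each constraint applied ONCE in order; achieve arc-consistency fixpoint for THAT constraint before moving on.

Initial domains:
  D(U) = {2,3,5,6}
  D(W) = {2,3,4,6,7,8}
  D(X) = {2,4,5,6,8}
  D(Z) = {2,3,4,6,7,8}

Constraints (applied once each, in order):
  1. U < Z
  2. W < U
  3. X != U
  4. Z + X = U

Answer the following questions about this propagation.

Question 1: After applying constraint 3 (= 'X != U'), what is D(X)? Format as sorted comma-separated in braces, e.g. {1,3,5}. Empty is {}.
Constraint 1 (U < Z) on D(U)={2,3,5,6} D(Z)={2,3,4,6,7,8}: Z {2,3,4,6,7,8}->{3,4,6,7,8}
Constraint 2 (W < U) on D(W)={2,3,4,6,7,8} D(U)={2,3,5,6}: W {2,3,4,6,7,8}->{2,3,4}; U {2,3,5,6}->{3,5,6}
Constraint 3 (X != U) on D(X)={2,4,5,6,8} D(U)={3,5,6}: no change
So after constraint 3: D(X) = {2,4,5,6,8}

Answer: {2,4,5,6,8}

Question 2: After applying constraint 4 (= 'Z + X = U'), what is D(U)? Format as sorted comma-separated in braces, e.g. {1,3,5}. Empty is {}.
Answer: {5,6}

Derivation:
Constraint 1 (U < Z) on D(U)={2,3,5,6} D(Z)={2,3,4,6,7,8}: Z {2,3,4,6,7,8}->{3,4,6,7,8}
Constraint 2 (W < U) on D(W)={2,3,4,6,7,8} D(U)={2,3,5,6}: W {2,3,4,6,7,8}->{2,3,4}; U {2,3,5,6}->{3,5,6}
Constraint 3 (X != U) on D(X)={2,4,5,6,8} D(U)={3,5,6}: no change
Constraint 4 (Z + X = U) on D(Z)={3,4,6,7,8} D(X)={2,4,5,6,8} D(U)={3,5,6}: Z {3,4,6,7,8}->{3,4}; X {2,4,5,6,8}->{2}; U {3,5,6}->{5,6}
So after constraint 4: D(U) = {5,6}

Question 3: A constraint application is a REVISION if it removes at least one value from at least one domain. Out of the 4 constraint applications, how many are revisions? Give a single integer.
Constraint 1 (U < Z) on D(U)={2,3,5,6} D(Z)={2,3,4,6,7,8}: Z {2,3,4,6,7,8}->{3,4,6,7,8} => REVISION
Constraint 2 (W < U) on D(W)={2,3,4,6,7,8} D(U)={2,3,5,6}: W {2,3,4,6,7,8}->{2,3,4}; U {2,3,5,6}->{3,5,6} => REVISION
Constraint 3 (X != U) on D(X)={2,4,5,6,8} D(U)={3,5,6}: no change => not a revision
Constraint 4 (Z + X = U) on D(Z)={3,4,6,7,8} D(X)={2,4,5,6,8} D(U)={3,5,6}: Z {3,4,6,7,8}->{3,4}; X {2,4,5,6,8}->{2}; U {3,5,6}->{5,6} => REVISION
Total revisions = 3

Answer: 3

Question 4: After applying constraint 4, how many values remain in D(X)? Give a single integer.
Constraint 1 (U < Z) on D(U)={2,3,5,6} D(Z)={2,3,4,6,7,8}: Z {2,3,4,6,7,8}->{3,4,6,7,8}
Constraint 2 (W < U) on D(W)={2,3,4,6,7,8} D(U)={2,3,5,6}: W {2,3,4,6,7,8}->{2,3,4}; U {2,3,5,6}->{3,5,6}
Constraint 3 (X != U) on D(X)={2,4,5,6,8} D(U)={3,5,6}: no change
Constraint 4 (Z + X = U) on D(Z)={3,4,6,7,8} D(X)={2,4,5,6,8} D(U)={3,5,6}: Z {3,4,6,7,8}->{3,4}; X {2,4,5,6,8}->{2}; U {3,5,6}->{5,6}
So after constraint 4: D(X)={2}, size = 1

Answer: 1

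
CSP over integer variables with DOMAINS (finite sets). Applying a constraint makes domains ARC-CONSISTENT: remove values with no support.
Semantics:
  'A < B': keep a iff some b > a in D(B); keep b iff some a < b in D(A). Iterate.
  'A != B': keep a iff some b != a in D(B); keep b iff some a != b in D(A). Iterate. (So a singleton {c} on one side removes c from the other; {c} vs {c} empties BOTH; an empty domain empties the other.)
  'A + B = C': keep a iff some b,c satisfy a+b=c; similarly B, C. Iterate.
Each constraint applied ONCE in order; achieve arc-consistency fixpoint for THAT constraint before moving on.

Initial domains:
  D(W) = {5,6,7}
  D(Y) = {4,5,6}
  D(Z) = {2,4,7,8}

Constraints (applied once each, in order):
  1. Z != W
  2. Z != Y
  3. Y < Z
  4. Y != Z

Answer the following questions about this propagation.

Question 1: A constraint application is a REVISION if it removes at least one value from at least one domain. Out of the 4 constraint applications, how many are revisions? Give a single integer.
Answer: 1

Derivation:
Constraint 1 (Z != W) on D(Z)={2,4,7,8} D(W)={5,6,7}: no change => not a revision
Constraint 2 (Z != Y) on D(Z)={2,4,7,8} D(Y)={4,5,6}: no change => not a revision
Constraint 3 (Y < Z) on D(Y)={4,5,6} D(Z)={2,4,7,8}: Z {2,4,7,8}->{7,8} => REVISION
Constraint 4 (Y != Z) on D(Y)={4,5,6} D(Z)={7,8}: no change => not a revision
Total revisions = 1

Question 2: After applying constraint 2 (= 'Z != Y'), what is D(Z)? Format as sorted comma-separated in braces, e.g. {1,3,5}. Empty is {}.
Constraint 1 (Z != W) on D(Z)={2,4,7,8} D(W)={5,6,7}: no change
Constraint 2 (Z != Y) on D(Z)={2,4,7,8} D(Y)={4,5,6}: no change
So after constraint 2: D(Z) = {2,4,7,8}

Answer: {2,4,7,8}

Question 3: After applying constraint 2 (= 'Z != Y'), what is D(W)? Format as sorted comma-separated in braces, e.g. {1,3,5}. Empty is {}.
Constraint 1 (Z != W) on D(Z)={2,4,7,8} D(W)={5,6,7}: no change
Constraint 2 (Z != Y) on D(Z)={2,4,7,8} D(Y)={4,5,6}: no change
So after constraint 2: D(W) = {5,6,7}

Answer: {5,6,7}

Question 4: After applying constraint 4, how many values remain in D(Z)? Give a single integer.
Constraint 1 (Z != W) on D(Z)={2,4,7,8} D(W)={5,6,7}: no change
Constraint 2 (Z != Y) on D(Z)={2,4,7,8} D(Y)={4,5,6}: no change
Constraint 3 (Y < Z) on D(Y)={4,5,6} D(Z)={2,4,7,8}: Z {2,4,7,8}->{7,8}
Constraint 4 (Y != Z) on D(Y)={4,5,6} D(Z)={7,8}: no change
So after constraint 4: D(Z)={7,8}, size = 2

Answer: 2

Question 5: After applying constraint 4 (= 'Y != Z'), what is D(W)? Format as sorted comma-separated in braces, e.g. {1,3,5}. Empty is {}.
Constraint 1 (Z != W) on D(Z)={2,4,7,8} D(W)={5,6,7}: no change
Constraint 2 (Z != Y) on D(Z)={2,4,7,8} D(Y)={4,5,6}: no change
Constraint 3 (Y < Z) on D(Y)={4,5,6} D(Z)={2,4,7,8}: Z {2,4,7,8}->{7,8}
Constraint 4 (Y != Z) on D(Y)={4,5,6} D(Z)={7,8}: no change
So after constraint 4: D(W) = {5,6,7}

Answer: {5,6,7}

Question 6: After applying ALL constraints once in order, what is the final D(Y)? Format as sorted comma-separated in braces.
Constraint 1 (Z != W) on D(Z)={2,4,7,8} D(W)={5,6,7}: no change
Constraint 2 (Z != Y) on D(Z)={2,4,7,8} D(Y)={4,5,6}: no change
Constraint 3 (Y < Z) on D(Y)={4,5,6} D(Z)={2,4,7,8}: Z {2,4,7,8}->{7,8}
Constraint 4 (Y != Z) on D(Y)={4,5,6} D(Z)={7,8}: no change
So after all 4 constraints: D(Y) = {4,5,6}

Answer: {4,5,6}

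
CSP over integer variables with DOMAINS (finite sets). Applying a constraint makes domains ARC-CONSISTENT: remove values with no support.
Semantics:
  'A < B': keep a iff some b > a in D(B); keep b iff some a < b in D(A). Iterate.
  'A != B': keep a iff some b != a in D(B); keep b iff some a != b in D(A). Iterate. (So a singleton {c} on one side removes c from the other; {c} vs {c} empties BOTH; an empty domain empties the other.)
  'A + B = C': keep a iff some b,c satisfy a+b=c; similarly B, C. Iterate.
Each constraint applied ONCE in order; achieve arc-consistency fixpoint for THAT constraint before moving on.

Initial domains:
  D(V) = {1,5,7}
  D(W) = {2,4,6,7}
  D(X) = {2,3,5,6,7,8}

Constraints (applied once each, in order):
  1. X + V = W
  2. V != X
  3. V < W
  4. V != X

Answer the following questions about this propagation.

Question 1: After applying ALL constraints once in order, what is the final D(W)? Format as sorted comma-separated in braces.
Constraint 1 (X + V = W) on D(X)={2,3,5,6,7,8} D(V)={1,5,7} D(W)={2,4,6,7}: X {2,3,5,6,7,8}->{2,3,5,6}; V {1,5,7}->{1,5}; W {2,4,6,7}->{4,6,7}
Constraint 2 (V != X) on D(V)={1,5} D(X)={2,3,5,6}: no change
Constraint 3 (V < W) on D(V)={1,5} D(W)={4,6,7}: no change
Constraint 4 (V != X) on D(V)={1,5} D(X)={2,3,5,6}: no change
So after all 4 constraints: D(W) = {4,6,7}

Answer: {4,6,7}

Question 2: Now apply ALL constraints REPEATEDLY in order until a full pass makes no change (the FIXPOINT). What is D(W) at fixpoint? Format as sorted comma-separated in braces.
Answer: {4,6,7}

Derivation:
pass 0 (initial): D(W)={2,4,6,7}
pass 1: V {1,5,7}->{1,5}; W {2,4,6,7}->{4,6,7}; X {2,3,5,6,7,8}->{2,3,5,6}
pass 2: no change
Fixpoint after 2 passes: D(W) = {4,6,7}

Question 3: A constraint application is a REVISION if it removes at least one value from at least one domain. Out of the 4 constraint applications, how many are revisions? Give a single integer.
Answer: 1

Derivation:
Constraint 1 (X + V = W) on D(X)={2,3,5,6,7,8} D(V)={1,5,7} D(W)={2,4,6,7}: X {2,3,5,6,7,8}->{2,3,5,6}; V {1,5,7}->{1,5}; W {2,4,6,7}->{4,6,7} => REVISION
Constraint 2 (V != X) on D(V)={1,5} D(X)={2,3,5,6}: no change => not a revision
Constraint 3 (V < W) on D(V)={1,5} D(W)={4,6,7}: no change => not a revision
Constraint 4 (V != X) on D(V)={1,5} D(X)={2,3,5,6}: no change => not a revision
Total revisions = 1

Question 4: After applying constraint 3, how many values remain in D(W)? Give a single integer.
Answer: 3

Derivation:
Constraint 1 (X + V = W) on D(X)={2,3,5,6,7,8} D(V)={1,5,7} D(W)={2,4,6,7}: X {2,3,5,6,7,8}->{2,3,5,6}; V {1,5,7}->{1,5}; W {2,4,6,7}->{4,6,7}
Constraint 2 (V != X) on D(V)={1,5} D(X)={2,3,5,6}: no change
Constraint 3 (V < W) on D(V)={1,5} D(W)={4,6,7}: no change
So after constraint 3: D(W)={4,6,7}, size = 3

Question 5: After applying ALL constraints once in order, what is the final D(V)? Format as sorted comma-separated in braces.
Constraint 1 (X + V = W) on D(X)={2,3,5,6,7,8} D(V)={1,5,7} D(W)={2,4,6,7}: X {2,3,5,6,7,8}->{2,3,5,6}; V {1,5,7}->{1,5}; W {2,4,6,7}->{4,6,7}
Constraint 2 (V != X) on D(V)={1,5} D(X)={2,3,5,6}: no change
Constraint 3 (V < W) on D(V)={1,5} D(W)={4,6,7}: no change
Constraint 4 (V != X) on D(V)={1,5} D(X)={2,3,5,6}: no change
So after all 4 constraints: D(V) = {1,5}

Answer: {1,5}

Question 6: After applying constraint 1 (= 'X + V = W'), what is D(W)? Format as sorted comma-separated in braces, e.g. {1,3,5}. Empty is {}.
Answer: {4,6,7}

Derivation:
Constraint 1 (X + V = W) on D(X)={2,3,5,6,7,8} D(V)={1,5,7} D(W)={2,4,6,7}: X {2,3,5,6,7,8}->{2,3,5,6}; V {1,5,7}->{1,5}; W {2,4,6,7}->{4,6,7}
So after constraint 1: D(W) = {4,6,7}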